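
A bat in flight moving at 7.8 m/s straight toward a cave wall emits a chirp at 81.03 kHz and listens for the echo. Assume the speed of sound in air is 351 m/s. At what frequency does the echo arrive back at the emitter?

84.7 kHz

The cave wall receives the sound from a moving source: f₁ = f₀ · v/(v − v_e) = 81.03 × 351/343.2 ≈ 82.9 kHz.
On the return leg the bat in flight is a moving observer: f₂ = f₁ · (v + v_e)/v = 82.9 × 358.8/351 ≈ 84.7 kHz.
Equivalently f₂ = f₀ · (v + v_e)/(v − v_e).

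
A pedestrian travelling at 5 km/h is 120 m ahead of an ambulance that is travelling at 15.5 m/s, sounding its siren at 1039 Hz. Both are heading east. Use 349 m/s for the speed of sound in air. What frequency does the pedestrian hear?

5 km/h = 1.389 m/s.
The pedestrian is ahead, so the ambulance is moving toward it while the pedestrian is moving away from the ambulance.
General Doppler shift: f' = f · (v − v_o)/(v − v_s).
f' = 1039 × (349 − 1.389)/(349 − 15.5) = 1039 × 347.61/333.5 ≈ 1083 Hz.

1083 Hz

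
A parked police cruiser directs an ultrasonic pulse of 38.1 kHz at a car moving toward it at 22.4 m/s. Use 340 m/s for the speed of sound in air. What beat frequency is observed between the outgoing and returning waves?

5374 Hz

The car first receives the wave as a moving observer: f₁ = f₀ · (v + u)/v = 38.1 × (340 + 22.4)/340 ≈ 40.61 kHz.
The reflection then acts as a moving source: f₂ = f₁ · v/(v − u) ≈ 43.47 kHz.
Beat frequency (with f₀ = 38100 Hz): |f₂ − f₀| = 2u·f₀/(v − u) = 2 × 22.4 × 38100/317.6 ≈ 5374 Hz.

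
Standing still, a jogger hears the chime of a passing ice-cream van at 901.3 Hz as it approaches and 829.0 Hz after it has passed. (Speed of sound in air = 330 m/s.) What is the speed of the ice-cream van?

f₁/f₂ = (v + v_s)/(v − v_s), so v_s = v · (f₁ − f₂)/(f₁ + f₂).
v_s = 330 × (901.3 − 829.0)/(901.3 + 829.0) = 330 × 72.3/1730.3 ≈ 13.8 m/s.

13.8 m/s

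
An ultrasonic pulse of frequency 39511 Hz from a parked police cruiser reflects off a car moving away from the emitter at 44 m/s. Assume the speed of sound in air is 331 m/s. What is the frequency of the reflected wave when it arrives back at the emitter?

At the car (a moving observer), f₁ = f₀ · (v − u)/v = 39511 × 287/331 ≈ 34259 Hz.
The reflection then acts as a moving source: f₂ = f₁ · v/(v + u) ≈ 30239 Hz.
Equivalently f₂ = f₀ · (v − u)/(v + u).

30239 Hz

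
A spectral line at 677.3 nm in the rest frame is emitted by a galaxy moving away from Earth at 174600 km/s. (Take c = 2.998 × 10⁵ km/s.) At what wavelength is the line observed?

β = v/c = 174600/299800 = 0.5824.
Relativistic Doppler for wavelength: λ' = λ₀ · √((1 + β)/(1 − β)).
λ' = 677.3 × √(1.5824/0.4176) = 677.3 × 1.94657 ≈ 1318.4 nm.

1318.4 nm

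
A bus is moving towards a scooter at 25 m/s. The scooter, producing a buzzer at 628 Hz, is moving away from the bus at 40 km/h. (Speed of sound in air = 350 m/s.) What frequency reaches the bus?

40 km/h = 11.11 m/s.
With source receding and observer approaching, f' = f · (v + v_o)/(v + v_s).
f' = 628 × (350 + 25)/(350 + 11.11) = 628 × 375/361.11 ≈ 652 Hz.

652 Hz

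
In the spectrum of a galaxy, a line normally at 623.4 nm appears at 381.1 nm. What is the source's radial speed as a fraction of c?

0.456

λ'/λ₀ = 0.6113 < 1 (blueshift), so the source is approaching.
λ'/λ₀ = √((1 − β)/(1 + β)) for an approaching source ⇒ β = (1 − r²)/(1 + r²) with r = λ'/λ₀.
β = (1 − 0.3737)/(1 + 0.3737) ≈ 0.456.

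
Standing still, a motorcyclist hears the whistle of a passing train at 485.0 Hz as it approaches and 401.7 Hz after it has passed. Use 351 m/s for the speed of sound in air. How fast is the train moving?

f₁/f₂ = (v + v_s)/(v − v_s), so v_s = v · (f₁ − f₂)/(f₁ + f₂).
v_s = 351 × (485.0 − 401.7)/(485.0 + 401.7) = 351 × 83.3/886.7 ≈ 33 m/s.

33 m/s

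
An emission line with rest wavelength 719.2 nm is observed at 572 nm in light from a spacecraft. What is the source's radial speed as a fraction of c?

0.225c

λ'/λ₀ = 0.7953 < 1 (blueshift), so the source is approaching.
λ'/λ₀ = √((1 − β)/(1 + β)) for an approaching source ⇒ β = (1 − r²)/(1 + r²) with r = λ'/λ₀.
β = (1 − 0.6325)/(1 + 0.6325) ≈ 0.225.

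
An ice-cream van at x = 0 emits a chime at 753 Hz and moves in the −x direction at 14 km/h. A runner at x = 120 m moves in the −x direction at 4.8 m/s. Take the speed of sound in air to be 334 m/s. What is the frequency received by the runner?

14 km/h = 3.889 m/s.
The observer lies on the +x side, so the source is heading away from the observer and the observer is heading toward the source.
With source receding and observer approaching, f' = f · (v + v_o)/(v + v_s).
f' = 753 × (334 + 4.8)/(334 + 3.889) = 753 × 338.8/337.89 ≈ 755 Hz.

755 Hz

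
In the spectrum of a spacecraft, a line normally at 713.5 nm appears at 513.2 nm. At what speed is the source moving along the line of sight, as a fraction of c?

0.318c

λ'/λ₀ = 0.7193 < 1 (blueshift), so the source is approaching.
λ'/λ₀ = √((1 − β)/(1 + β)) for an approaching source ⇒ β = (1 − r²)/(1 + r²) with r = λ'/λ₀.
β = (1 − 0.5174)/(1 + 0.5174) ≈ 0.318.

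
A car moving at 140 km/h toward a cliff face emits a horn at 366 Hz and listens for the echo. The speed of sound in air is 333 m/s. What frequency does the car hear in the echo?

140 km/h = 38.89 m/s.
The cliff face receives the sound from a moving source: f₁ = f₀ · v/(v − v_e) = 366 × 333/294.11 ≈ 414 Hz.
On the return leg the car is a moving observer: f₂ = f₁ · (v + v_e)/v = 414 × 371.89/333 ≈ 463 Hz.

463 Hz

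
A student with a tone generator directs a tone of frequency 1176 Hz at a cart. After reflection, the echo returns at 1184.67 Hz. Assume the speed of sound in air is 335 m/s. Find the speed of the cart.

1.23 m/s

Double Doppler shift off a moving reflector: f₂ = f₀ · (v + u)/(v − u) (u > 0 toward emitter).
Rearranging, u = v · (f₂ − f₀)/(f₂ + f₀) = 335 × 8.67/2360.67 ≈ 1.23 m/s.
So the cart is moving at 1.23 m/s toward the emitter.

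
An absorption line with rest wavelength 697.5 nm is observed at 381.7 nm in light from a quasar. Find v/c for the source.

λ'/λ₀ = 0.5472 < 1 (blueshift), so the source is approaching.
λ'/λ₀ = √((1 − β)/(1 + β)) for an approaching source ⇒ β = (1 − r²)/(1 + r²) with r = λ'/λ₀.
β = (1 − 0.2995)/(1 + 0.2995) ≈ 0.539.

0.539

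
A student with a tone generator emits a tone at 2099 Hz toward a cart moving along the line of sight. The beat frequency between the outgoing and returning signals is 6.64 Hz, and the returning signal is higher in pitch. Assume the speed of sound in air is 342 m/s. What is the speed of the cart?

Double Doppler shift off a moving reflector: f₂ = f₀ · (v + u)/(v − u) (u > 0 toward emitter).
Returning signal is higher, so f₂ = f₀ + Δf = 2099 + 6.64 = 2105.64 Hz.
Rearranging, u = v · (f₂ − f₀)/(f₂ + f₀) = 342 × 6.64/4204.64 ≈ 0.54 m/s.
So the cart is moving at 0.54 m/s toward the emitter.

0.54 m/s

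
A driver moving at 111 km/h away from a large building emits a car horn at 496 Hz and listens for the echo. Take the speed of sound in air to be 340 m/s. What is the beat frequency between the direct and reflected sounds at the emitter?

82 Hz

111 km/h = 30.83 m/s.
The large building receives the sound from a moving source: f₁ = f₀ · v/(v + v_e) = 496 × 340/370.83 ≈ 454.8 Hz.
On the return leg the driver is a moving observer: f₂ = f₁ · (v − v_e)/v = 454.8 × 309.17/340 ≈ 413.5 Hz.
Equivalently f₂ = f₀ · (v − v_e)/(v + v_e).
Beat against the emitted tone: |f₂ − f₀| = 2v_e·f₀/(v + v_e) = 2 × 30.83 × 496/370.83 ≈ 82 Hz.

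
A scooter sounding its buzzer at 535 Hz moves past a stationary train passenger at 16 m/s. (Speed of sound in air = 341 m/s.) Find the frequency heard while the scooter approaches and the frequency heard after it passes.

Approaching: f₁ = f · v/(v − v_s) = 535 × 341/325 ≈ 561 Hz.
Receding: f₂ = f · v/(v + v_s) = 535 × 341/357 ≈ 511 Hz.

561 Hz approaching; 511 Hz receding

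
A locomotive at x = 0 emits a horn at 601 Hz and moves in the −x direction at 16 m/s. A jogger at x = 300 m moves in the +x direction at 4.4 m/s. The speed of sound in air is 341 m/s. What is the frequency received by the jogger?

567 Hz

The observer lies on the +x side, so the source is heading away from the observer and the observer is heading away from the source.
With source receding and observer receding, f' = f · (v − v_o)/(v + v_s).
f' = 601 × (341 − 4.4)/(341 + 16) = 601 × 336.6/357 ≈ 567 Hz.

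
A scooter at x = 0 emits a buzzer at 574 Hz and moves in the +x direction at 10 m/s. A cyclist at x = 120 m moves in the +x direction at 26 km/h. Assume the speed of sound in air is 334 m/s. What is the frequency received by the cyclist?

579 Hz

26 km/h = 7.222 m/s.
The observer lies on the +x side, so the source is heading toward the observer and the observer is heading away from the source.
Both move, so f' = f · (v − v_o)/(v − v_s).
f' = 574 × (334 − 7.222)/(334 − 10) = 574 × 326.78/324 ≈ 579 Hz.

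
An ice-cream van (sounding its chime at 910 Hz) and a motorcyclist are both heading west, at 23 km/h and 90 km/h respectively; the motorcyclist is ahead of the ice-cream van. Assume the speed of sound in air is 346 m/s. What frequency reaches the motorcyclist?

860 Hz

23 km/h = 6.389 m/s; 90 km/h = 25 m/s.
The motorcyclist is ahead, so the ice-cream van is moving toward it while the motorcyclist is moving away from the ice-cream van.
General Doppler shift: f' = f · (v − v_o)/(v − v_s).
f' = 910 × (346 − 25)/(346 − 6.389) = 910 × 321/339.61 ≈ 860 Hz.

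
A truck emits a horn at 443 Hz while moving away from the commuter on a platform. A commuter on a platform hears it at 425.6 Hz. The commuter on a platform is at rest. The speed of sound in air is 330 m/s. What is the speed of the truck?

13.5 m/s

f' = f · v/(v + v_s) ⇒ v_s = v · |1 − f/f'|.
v_s = 330 × |1 − 443/425.6| = 330 × 0.04088 ≈ 13.5 m/s.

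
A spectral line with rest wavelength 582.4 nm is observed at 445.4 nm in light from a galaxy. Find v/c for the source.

λ'/λ₀ = 0.7648 < 1 (blueshift), so the source is approaching.
λ'/λ₀ = √((1 − β)/(1 + β)) for an approaching source ⇒ β = (1 − r²)/(1 + r²) with r = λ'/λ₀.
β = (1 − 0.5849)/(1 + 0.5849) ≈ 0.262.

0.262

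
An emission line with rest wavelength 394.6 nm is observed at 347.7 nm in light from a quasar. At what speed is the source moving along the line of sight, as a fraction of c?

0.126c

λ'/λ₀ = 0.8811 < 1 (blueshift), so the source is approaching.
λ'/λ₀ = √((1 − β)/(1 + β)) for an approaching source ⇒ β = (1 − r²)/(1 + r²) with r = λ'/λ₀.
β = (1 − 0.7764)/(1 + 0.7764) ≈ 0.126.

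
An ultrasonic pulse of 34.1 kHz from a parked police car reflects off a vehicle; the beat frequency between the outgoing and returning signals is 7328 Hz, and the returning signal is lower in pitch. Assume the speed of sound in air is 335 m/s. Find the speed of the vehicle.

Double Doppler shift off a moving reflector: f₂ = f₀ · (v + u)/(v − u) (u > 0 toward emitter).
Returning signal is lower, so f₂ = f₀ − Δf = 34100 − 7328 = 26772 Hz.
Rearranging, u = v · (f₂ − f₀)/(f₂ + f₀) = 335 × -7328/60872 ≈ -40 m/s.
So the vehicle is moving at 40 m/s away from the emitter.

40 m/s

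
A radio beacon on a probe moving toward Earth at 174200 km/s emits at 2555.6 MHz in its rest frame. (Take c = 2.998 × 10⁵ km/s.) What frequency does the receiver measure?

β = v/c = 174200/299800 = 0.5811.
Relativistic Doppler for frequency: f' = f₀ · √((1 + β)/(1 − β)).
f' = 2555.6 × √(1.5811/0.4189) = 2555.6 × 1.94265 ≈ 4964.6 MHz.

4964.6 MHz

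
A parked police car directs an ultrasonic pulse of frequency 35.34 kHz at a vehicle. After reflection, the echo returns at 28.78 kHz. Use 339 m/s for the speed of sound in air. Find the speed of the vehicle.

Double Doppler shift off a moving reflector: f₂ = f₀ · (v + u)/(v − u) (u > 0 toward emitter).
Rearranging, u = v · (f₂ − f₀)/(f₂ + f₀) = 339 × -6.56/64.12 ≈ -35 m/s.
So the vehicle is moving at 35 m/s away from the emitter.

35 m/s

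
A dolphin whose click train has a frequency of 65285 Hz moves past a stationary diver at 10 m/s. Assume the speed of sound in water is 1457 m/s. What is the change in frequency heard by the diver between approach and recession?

896 Hz

Approaching: f₁ = f · v/(v − v_s) = 65285 × 1457/1447 ≈ 65736 Hz.
Receding: f₂ = f · v/(v + v_s) = 65285 × 1457/1467 ≈ 64840 Hz.
Drop: f₁ − f₂ = 2f·v·v_s/(v² − v_s²) = 2 × 65285 × 1457 × 10/(1457² − 10²) ≈ 896 Hz.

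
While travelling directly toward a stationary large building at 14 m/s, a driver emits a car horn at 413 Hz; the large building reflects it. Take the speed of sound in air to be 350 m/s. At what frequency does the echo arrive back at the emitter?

The large building receives the sound from a moving source: f₁ = f₀ · v/(v − v_e) = 413 × 350/336 ≈ 430 Hz.
On the return leg the driver is a moving observer: f₂ = f₁ · (v + v_e)/v = 430 × 364/350 ≈ 447 Hz.
Equivalently f₂ = f₀ · (v + v_e)/(v − v_e).

447 Hz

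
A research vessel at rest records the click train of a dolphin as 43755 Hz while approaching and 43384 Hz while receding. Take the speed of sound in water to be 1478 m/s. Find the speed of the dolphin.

6.3 m/s

f₁/f₂ = (v + v_s)/(v − v_s), so v_s = v · (f₁ − f₂)/(f₁ + f₂).
v_s = 1478 × (43755 − 43384)/(43755 + 43384) = 1478 × 371/87139 ≈ 6.3 m/s.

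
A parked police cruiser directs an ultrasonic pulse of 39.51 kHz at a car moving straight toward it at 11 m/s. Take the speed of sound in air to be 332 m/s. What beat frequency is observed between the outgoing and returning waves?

At the car (a moving observer), f₁ = f₀ · (v + u)/v = 39.51 × 343/332 ≈ 40.82 kHz.
The reflection then acts as a moving source: f₂ = f₁ · v/(v − u) ≈ 42.22 kHz.
Beat frequency (with f₀ = 39510 Hz): |f₂ − f₀| = 2u·f₀/(v − u) = 2 × 11 × 39510/321 ≈ 2708 Hz.

2708 Hz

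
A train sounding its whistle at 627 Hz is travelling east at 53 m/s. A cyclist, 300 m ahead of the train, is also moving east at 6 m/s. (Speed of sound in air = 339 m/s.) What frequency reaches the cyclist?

The cyclist is ahead, so the train is moving toward it while the cyclist is moving away from the train.
General Doppler shift: f' = f · (v − v_o)/(v − v_s).
f' = 627 × (339 − 6)/(339 − 53) = 627 × 333/286 ≈ 730 Hz.

730 Hz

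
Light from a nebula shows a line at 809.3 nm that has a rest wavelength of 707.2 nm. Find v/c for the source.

λ'/λ₀ = 1.1444 > 1 (redshift), so the source is receding.
λ'/λ₀ = √((1 + β)/(1 − β)) for a receding source ⇒ β = (r² − 1)/(r² + 1) with r = λ'/λ₀.
β = (1.3096 − 1)/(1.3096 + 1) ≈ 0.134.

0.134c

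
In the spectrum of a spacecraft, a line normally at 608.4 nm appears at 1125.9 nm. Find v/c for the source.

0.548c

λ'/λ₀ = 1.8506 > 1 (redshift), so the source is receding.
λ'/λ₀ = √((1 + β)/(1 − β)) for a receding source ⇒ β = (r² − 1)/(r² + 1) with r = λ'/λ₀.
β = (3.4247 − 1)/(3.4247 + 1) ≈ 0.548.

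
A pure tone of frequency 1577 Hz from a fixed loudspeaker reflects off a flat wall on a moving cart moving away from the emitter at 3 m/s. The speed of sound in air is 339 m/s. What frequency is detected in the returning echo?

At the flat wall on a moving cart (a moving observer), f₁ = f₀ · (v − u)/v = 1577 × 336/339 ≈ 1563 Hz.
The reflection then acts as a moving source: f₂ = f₁ · v/(v + u) ≈ 1549 Hz.

1549 Hz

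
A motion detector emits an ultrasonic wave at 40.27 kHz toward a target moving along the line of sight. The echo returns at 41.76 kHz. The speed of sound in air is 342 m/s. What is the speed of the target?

6.2 m/s

Double Doppler shift off a moving reflector: f₂ = f₀ · (v + u)/(v − u) (u > 0 toward emitter).
Rearranging, u = v · (f₂ − f₀)/(f₂ + f₀) = 342 × 1.49/82.03 ≈ 6.2 m/s.
So the target is moving at 6.2 m/s toward the emitter.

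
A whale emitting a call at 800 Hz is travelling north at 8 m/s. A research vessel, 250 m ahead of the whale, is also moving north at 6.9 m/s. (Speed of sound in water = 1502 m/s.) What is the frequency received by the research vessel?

801 Hz

The research vessel is ahead, so the whale is moving toward it while the research vessel is moving away from the whale.
With source approaching and observer receding, f' = f · (v − v_o)/(v − v_s).
f' = 800 × (1502 − 6.9)/(1502 − 8) = 800 × 1495.1/1494 ≈ 801 Hz.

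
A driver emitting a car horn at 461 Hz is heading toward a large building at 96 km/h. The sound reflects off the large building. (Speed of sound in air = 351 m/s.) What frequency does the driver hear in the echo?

96 km/h = 26.67 m/s.
The large building receives the sound from a moving source: f₁ = f₀ · v/(v − v_e) = 461 × 351/324.33 ≈ 499 Hz.
On the return leg the driver is a moving observer: f₂ = f₁ · (v + v_e)/v = 499 × 377.67/351 ≈ 537 Hz.

537 Hz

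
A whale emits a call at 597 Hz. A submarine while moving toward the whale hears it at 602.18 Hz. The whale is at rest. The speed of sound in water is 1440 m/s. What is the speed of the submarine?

f' = f · (v + v_o)/v ⇒ v_o = v · |f'/f − 1|.
v_o = 1440 × |602.18/597 − 1| = 1440 × 0.008677 ≈ 12.5 m/s.

12.5 m/s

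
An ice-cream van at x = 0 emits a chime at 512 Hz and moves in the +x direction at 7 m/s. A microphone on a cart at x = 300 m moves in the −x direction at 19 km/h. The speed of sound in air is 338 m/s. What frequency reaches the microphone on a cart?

19 km/h = 5.278 m/s.
The observer lies on the +x side, so the source is heading toward the observer and the observer is heading toward the source.
General Doppler shift: f' = f · (v + v_o)/(v − v_s).
f' = 512 × (338 + 5.278)/(338 − 7) = 512 × 343.28/331 ≈ 531 Hz.

531 Hz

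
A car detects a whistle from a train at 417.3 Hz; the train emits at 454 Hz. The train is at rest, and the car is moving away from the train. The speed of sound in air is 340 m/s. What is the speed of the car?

27 m/s

f' = f · (v − v_o)/v ⇒ v_o = v · |f'/f − 1|.
v_o = 340 × |417.3/454 − 1| = 340 × 0.08084 ≈ 27 m/s.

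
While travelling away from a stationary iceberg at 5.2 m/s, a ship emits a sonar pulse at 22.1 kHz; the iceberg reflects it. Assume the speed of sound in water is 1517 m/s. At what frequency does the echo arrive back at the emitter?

21.9 kHz

The iceberg receives the sound from a moving source: f₁ = f₀ · v/(v + v_e) = 22.1 × 1517/1522.2 ≈ 22.0 kHz.
On the return leg the ship is a moving observer: f₂ = f₁ · (v − v_e)/v = 22.0 × 1511.8/1517 ≈ 21.9 kHz.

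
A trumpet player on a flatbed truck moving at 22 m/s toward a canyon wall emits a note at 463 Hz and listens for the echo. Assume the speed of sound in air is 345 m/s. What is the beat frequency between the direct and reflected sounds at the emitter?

The canyon wall receives the sound from a moving source: f₁ = f₀ · v/(v − v_e) = 463 × 345/323 ≈ 494.5 Hz.
On the return leg the trumpet player on a flatbed truck is a moving observer: f₂ = f₁ · (v + v_e)/v = 494.5 × 367/345 ≈ 526.1 Hz.
Beat against the emitted tone: |f₂ − f₀| = 2v_e·f₀/(v − v_e) = 2 × 22 × 463/323 ≈ 63 Hz.

63 Hz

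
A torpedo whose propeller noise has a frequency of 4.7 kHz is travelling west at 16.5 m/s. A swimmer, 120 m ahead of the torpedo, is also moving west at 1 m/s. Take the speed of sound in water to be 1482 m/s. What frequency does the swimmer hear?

4.75 kHz

The swimmer is ahead, so the torpedo is moving toward it while the swimmer is moving away from the torpedo.
General Doppler shift: f' = f · (v − v_o)/(v − v_s).
f' = 4.7 × (1482 − 1)/(1482 − 16.5) = 4.7 × 1481/1465.5 ≈ 4.75 kHz.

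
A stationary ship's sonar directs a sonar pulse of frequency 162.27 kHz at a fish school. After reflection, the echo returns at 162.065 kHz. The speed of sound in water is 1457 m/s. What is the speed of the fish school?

Double Doppler shift off a moving reflector: f₂ = f₀ · (v + u)/(v − u) (u > 0 toward emitter).
Rearranging, u = v · (f₂ − f₀)/(f₂ + f₀) = 1457 × -0.205/324.335 ≈ -0.92 m/s.
So the fish school is moving at 0.92 m/s away from the emitter.

0.92 m/s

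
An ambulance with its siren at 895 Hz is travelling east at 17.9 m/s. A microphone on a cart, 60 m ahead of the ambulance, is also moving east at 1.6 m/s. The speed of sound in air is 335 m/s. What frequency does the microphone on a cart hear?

The microphone on a cart is ahead, so the ambulance is moving toward it while the microphone on a cart is moving away from the ambulance.
General Doppler shift: f' = f · (v − v_o)/(v − v_s).
f' = 895 × (335 − 1.6)/(335 − 17.9) = 895 × 333.4/317.1 ≈ 941 Hz.

941 Hz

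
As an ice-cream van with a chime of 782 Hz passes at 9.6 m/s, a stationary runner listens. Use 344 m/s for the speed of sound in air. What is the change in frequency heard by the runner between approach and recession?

Approaching: f₁ = f · v/(v − v_s) = 782 × 344/334.4 ≈ 804.4 Hz.
Receding: f₂ = f · v/(v + v_s) = 782 × 344/353.6 ≈ 760.8 Hz.
Drop: f₁ − f₂ = 2f·v·v_s/(v² − v_s²) = 2 × 782 × 344 × 9.6/(344² − 9.6²) ≈ 43.7 Hz.

43.7 Hz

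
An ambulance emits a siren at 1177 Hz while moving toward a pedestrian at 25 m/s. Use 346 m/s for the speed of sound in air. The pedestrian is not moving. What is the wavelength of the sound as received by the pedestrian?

Only the source moves, toward the listener, so f' = f · v/(v − v_s).
f' = 1177 × 346/(346 − 25) ≈ 1269 Hz.
λ' = v/f' = 346/1268.67 ≈ 27.3 cm.

27.3 cm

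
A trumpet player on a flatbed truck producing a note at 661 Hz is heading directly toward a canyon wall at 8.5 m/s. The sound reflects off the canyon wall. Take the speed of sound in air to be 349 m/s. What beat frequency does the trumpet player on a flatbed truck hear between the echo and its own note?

33.0 Hz

The canyon wall receives the sound from a moving source: f₁ = f₀ · v/(v − v_e) = 661 × 349/340.5 ≈ 677.5 Hz.
On the return leg the trumpet player on a flatbed truck is a moving observer: f₂ = f₁ · (v + v_e)/v = 677.5 × 357.5/349 ≈ 694.0 Hz.
Equivalently f₂ = f₀ · (v + v_e)/(v − v_e).
Beat against the emitted tone: |f₂ − f₀| = 2v_e·f₀/(v − v_e) = 2 × 8.5 × 661/340.5 ≈ 33.0 Hz.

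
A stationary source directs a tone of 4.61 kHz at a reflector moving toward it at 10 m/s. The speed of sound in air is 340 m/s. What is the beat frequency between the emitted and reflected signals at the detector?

279 Hz

The reflector first receives the wave as a moving observer: f₁ = f₀ · (v + u)/v = 4.61 × (340 + 10)/340 ≈ 4.746 kHz.
On reflection it acts as a source moving toward the stationary detector: f₂ = f₁ · v/(v − u) = 4.746 × 340/330 ≈ 4.889 kHz.
Beat frequency (with f₀ = 4610 Hz): |f₂ − f₀| = 2u·f₀/(v − u) = 2 × 10 × 4610/330 ≈ 279 Hz.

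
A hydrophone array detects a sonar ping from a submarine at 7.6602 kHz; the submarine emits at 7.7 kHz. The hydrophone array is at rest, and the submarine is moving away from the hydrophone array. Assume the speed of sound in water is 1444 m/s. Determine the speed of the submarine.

7.5 m/s

f' = f · v/(v + v_s) ⇒ v_s = v · |1 − f/f'|.
v_s = 1444 × |1 − 7.7/7.6602| = 1444 × 0.005196 ≈ 7.5 m/s.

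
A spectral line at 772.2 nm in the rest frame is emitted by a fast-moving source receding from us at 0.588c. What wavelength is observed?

1516.0 nm

Relativistic Doppler for wavelength: λ' = λ₀ · √((1 + β)/(1 − β)).
λ' = 772.2 × √(1.5880/0.4120) = 772.2 × 1.96325 ≈ 1516.0 nm.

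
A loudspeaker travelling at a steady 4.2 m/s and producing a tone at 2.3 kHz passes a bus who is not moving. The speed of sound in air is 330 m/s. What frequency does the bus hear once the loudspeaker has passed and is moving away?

2.27 kHz

Receding: f₂ = f · v/(v + v_s) = 2.3 × 330/334.2 ≈ 2.27 kHz.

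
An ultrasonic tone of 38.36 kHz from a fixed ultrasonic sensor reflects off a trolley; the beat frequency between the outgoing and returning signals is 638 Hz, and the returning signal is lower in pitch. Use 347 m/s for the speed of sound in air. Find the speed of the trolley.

2.91 m/s

Double Doppler shift off a moving reflector: f₂ = f₀ · (v + u)/(v − u) (u > 0 toward emitter).
Returning signal is lower, so f₂ = f₀ − Δf = 38360 − 638 = 37722 Hz.
Rearranging, u = v · (f₂ − f₀)/(f₂ + f₀) = 347 × -638/76082 ≈ -2.91 m/s.
So the trolley is moving at 2.91 m/s away from the emitter.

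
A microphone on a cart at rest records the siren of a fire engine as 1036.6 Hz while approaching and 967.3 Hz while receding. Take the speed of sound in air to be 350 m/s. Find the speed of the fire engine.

f₁/f₂ = (v + v_s)/(v − v_s), so v_s = v · (f₁ − f₂)/(f₁ + f₂).
v_s = 350 × (1036.6 − 967.3)/(1036.6 + 967.3) = 350 × 69.3/2003.9 ≈ 12.1 m/s.

12.1 m/s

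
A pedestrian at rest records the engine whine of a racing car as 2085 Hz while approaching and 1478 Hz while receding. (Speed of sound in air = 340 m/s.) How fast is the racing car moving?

f₁/f₂ = (v + v_s)/(v − v_s), so v_s = v · (f₁ − f₂)/(f₁ + f₂).
v_s = 340 × (2085 − 1478)/(2085 + 1478) = 340 × 607/3563 ≈ 58 m/s.

58 m/s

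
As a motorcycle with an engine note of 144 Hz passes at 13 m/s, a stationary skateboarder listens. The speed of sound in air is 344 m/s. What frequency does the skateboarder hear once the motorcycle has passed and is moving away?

139 Hz

Receding: f₂ = f · v/(v + v_s) = 144 × 344/357 ≈ 139 Hz.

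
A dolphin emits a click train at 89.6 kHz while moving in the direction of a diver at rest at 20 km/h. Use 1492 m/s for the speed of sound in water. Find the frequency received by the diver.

89.9 kHz

20 km/h = 5.556 m/s.
Moving source, stationary observer: f' = f · v/(v − v_s) since the source is approaching.
f' = 89.6 × 1492/(1492 − 5.556) = 89.6 × 1492/1486 ≈ 89.9 kHz.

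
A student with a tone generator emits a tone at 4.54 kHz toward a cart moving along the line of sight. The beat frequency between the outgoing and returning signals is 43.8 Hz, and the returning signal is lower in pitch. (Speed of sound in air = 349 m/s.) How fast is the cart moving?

1.69 m/s

Double Doppler shift off a moving reflector: f₂ = f₀ · (v + u)/(v − u) (u > 0 toward emitter).
Returning signal is lower, so f₂ = f₀ − Δf = 4540 − 43.8 = 4496.2 Hz.
Rearranging, u = v · (f₂ − f₀)/(f₂ + f₀) = 349 × -43.8/9036.2 ≈ -1.69 m/s.
So the cart is moving at 1.69 m/s away from the emitter.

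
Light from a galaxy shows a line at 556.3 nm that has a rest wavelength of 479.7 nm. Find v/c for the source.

0.147c

λ'/λ₀ = 1.1597 > 1 (redshift), so the source is receding.
λ'/λ₀ = √((1 + β)/(1 − β)) for a receding source ⇒ β = (r² − 1)/(r² + 1) with r = λ'/λ₀.
β = (1.3449 − 1)/(1.3449 + 1) ≈ 0.147.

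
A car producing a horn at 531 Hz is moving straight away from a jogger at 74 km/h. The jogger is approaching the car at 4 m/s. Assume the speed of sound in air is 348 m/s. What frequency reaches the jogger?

74 km/h = 20.56 m/s.
Both move, so f' = f · (v + v_o)/(v + v_s).
f' = 531 × (348 + 4)/(348 + 20.56) = 531 × 352/368.56 ≈ 507 Hz.

507 Hz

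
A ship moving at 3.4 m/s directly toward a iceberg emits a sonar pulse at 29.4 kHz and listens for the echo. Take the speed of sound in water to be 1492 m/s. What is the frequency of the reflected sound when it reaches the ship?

The iceberg receives the sound from a moving source: f₁ = f₀ · v/(v − v_e) = 29.4 × 1492/1488.6 ≈ 29.5 kHz.
On the return leg the ship is a moving observer: f₂ = f₁ · (v + v_e)/v = 29.5 × 1495.4/1492 ≈ 29.5 kHz.

29.5 kHz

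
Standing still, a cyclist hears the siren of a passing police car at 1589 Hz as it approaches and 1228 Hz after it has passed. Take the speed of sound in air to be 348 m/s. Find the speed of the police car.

f₁/f₂ = (v + v_s)/(v − v_s), so v_s = v · (f₁ − f₂)/(f₁ + f₂).
v_s = 348 × (1589 − 1228)/(1589 + 1228) = 348 × 361/2817 ≈ 45 m/s.

45 m/s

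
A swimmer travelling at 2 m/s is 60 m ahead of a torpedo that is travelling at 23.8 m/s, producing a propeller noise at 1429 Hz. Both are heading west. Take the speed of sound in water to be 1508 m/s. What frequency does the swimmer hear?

1450 Hz

The swimmer is ahead, so the torpedo is moving toward it while the swimmer is moving away from the torpedo.
Both move, so f' = f · (v − v_o)/(v − v_s).
f' = 1429 × (1508 − 2)/(1508 − 23.8) = 1429 × 1506/1484.2 ≈ 1450 Hz.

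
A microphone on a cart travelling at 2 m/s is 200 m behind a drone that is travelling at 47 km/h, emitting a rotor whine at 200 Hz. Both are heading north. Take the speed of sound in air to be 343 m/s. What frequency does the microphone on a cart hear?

194 Hz

47 km/h = 13.06 m/s.
The microphone on a cart is behind, so the drone is moving away from it while the microphone on a cart is moving toward the drone.
Both move, so f' = f · (v + v_o)/(v + v_s).
f' = 200 × (343 + 2)/(343 + 13.06) = 200 × 345/356.06 ≈ 194 Hz.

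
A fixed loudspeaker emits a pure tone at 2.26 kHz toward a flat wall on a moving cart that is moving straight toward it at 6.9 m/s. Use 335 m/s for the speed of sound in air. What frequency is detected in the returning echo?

2.36 kHz

At the flat wall on a moving cart (a moving observer), f₁ = f₀ · (v + u)/v = 2.26 × 341.9/335 ≈ 2.31 kHz.
The reflection then acts as a moving source: f₂ = f₁ · v/(v − u) ≈ 2.36 kHz.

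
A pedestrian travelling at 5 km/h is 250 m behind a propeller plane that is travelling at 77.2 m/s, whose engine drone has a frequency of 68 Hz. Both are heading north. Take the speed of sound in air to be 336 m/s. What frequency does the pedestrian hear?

5 km/h = 1.389 m/s.
The pedestrian is behind, so the propeller plane is moving away from it while the pedestrian is moving toward the propeller plane.
Both move, so f' = f · (v + v_o)/(v + v_s).
f' = 68 × (336 + 1.389)/(336 + 77.2) = 68 × 337.39/413.2 ≈ 55.5 Hz.

55.5 Hz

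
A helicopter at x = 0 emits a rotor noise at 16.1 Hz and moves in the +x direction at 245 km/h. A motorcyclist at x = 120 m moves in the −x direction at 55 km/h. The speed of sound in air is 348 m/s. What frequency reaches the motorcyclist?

20.9 Hz

245 km/h = 68.06 m/s; 55 km/h = 15.28 m/s.
The observer lies on the +x side, so the source is heading toward the observer and the observer is heading toward the source.
Both move, so f' = f · (v + v_o)/(v − v_s).
f' = 16.1 × (348 + 15.28)/(348 − 68.06) = 16.1 × 363.28/279.94 ≈ 20.9 Hz.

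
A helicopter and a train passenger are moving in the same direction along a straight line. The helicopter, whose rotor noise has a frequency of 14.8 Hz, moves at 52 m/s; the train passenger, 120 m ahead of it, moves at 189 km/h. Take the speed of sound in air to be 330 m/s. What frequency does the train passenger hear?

189 km/h = 52.5 m/s.
The train passenger is ahead, so the helicopter is moving toward it while the train passenger is moving away from the helicopter.
Both move, so f' = f · (v − v_o)/(v − v_s).
f' = 14.8 × (330 − 52.5)/(330 − 52) = 14.8 × 277.5/278 ≈ 14.8 Hz.

14.8 Hz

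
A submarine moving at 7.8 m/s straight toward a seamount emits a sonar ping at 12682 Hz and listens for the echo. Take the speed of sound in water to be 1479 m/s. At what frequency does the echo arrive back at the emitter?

The seamount receives the sound from a moving source: f₁ = f₀ · v/(v − v_e) = 12682 × 1479/1471.2 ≈ 12749 Hz.
On the return leg the submarine is a moving observer: f₂ = f₁ · (v + v_e)/v = 12749 × 1486.8/1479 ≈ 12816 Hz.

12816 Hz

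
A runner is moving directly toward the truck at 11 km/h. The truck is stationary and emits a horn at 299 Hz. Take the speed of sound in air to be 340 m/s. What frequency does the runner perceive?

11 km/h = 3.056 m/s.
Only the observer moves, toward the source, so f' = f · (v + v_o)/v.
f' = 299 × (340 + 3.056)/340 = 299 × 343.06/340 ≈ 302 Hz.

302 Hz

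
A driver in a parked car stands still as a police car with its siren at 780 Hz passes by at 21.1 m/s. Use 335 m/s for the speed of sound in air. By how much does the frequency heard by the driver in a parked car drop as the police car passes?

Approaching: f₁ = f · v/(v − v_s) = 780 × 335/313.9 ≈ 832.4 Hz.
Receding: f₂ = f · v/(v + v_s) = 780 × 335/356.1 ≈ 733.8 Hz.
Drop: f₁ − f₂ = 2f·v·v_s/(v² − v_s²) = 2 × 780 × 335 × 21.1/(335² − 21.1²) ≈ 98.6 Hz.

98.6 Hz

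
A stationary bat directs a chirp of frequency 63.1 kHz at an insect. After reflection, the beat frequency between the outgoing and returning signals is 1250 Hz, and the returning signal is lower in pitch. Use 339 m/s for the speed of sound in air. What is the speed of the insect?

Double Doppler shift off a moving reflector: f₂ = f₀ · (v + u)/(v − u) (u > 0 toward emitter).
Returning signal is lower, so f₂ = f₀ − Δf = 63100 − 1250 = 61850 Hz.
Rearranging, u = v · (f₂ − f₀)/(f₂ + f₀) = 339 × -1250/124950 ≈ -3.4 m/s.
So the insect is moving at 3.4 m/s away from the emitter.

3.4 m/s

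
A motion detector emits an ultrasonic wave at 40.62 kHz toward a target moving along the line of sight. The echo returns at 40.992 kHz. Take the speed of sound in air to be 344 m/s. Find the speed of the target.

1.57 m/s

Double Doppler shift off a moving reflector: f₂ = f₀ · (v + u)/(v − u) (u > 0 toward emitter).
Rearranging, u = v · (f₂ − f₀)/(f₂ + f₀) = 344 × 0.372/81.612 ≈ 1.57 m/s.
So the target is moving at 1.57 m/s toward the emitter.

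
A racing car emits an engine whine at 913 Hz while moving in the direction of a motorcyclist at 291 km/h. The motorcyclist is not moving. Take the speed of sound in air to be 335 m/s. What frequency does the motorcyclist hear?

1203 Hz

291 km/h = 80.83 m/s.
Moving source, stationary observer: f' = f · v/(v − v_s) since the source is approaching.
f' = 913 × 335/(335 − 80.83) = 913 × 335/254.2 ≈ 1203 Hz.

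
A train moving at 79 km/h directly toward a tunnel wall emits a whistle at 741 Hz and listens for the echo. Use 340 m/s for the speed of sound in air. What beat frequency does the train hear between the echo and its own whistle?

102 Hz

79 km/h = 21.94 m/s.
The tunnel wall receives the sound from a moving source: f₁ = f₀ · v/(v − v_e) = 741 × 340/318.06 ≈ 792.1 Hz.
On the return leg the train is a moving observer: f₂ = f₁ · (v + v_e)/v = 792.1 × 361.94/340 ≈ 843.3 Hz.
Equivalently f₂ = f₀ · (v + v_e)/(v − v_e).
Beat against the emitted tone: |f₂ − f₀| = 2v_e·f₀/(v − v_e) = 2 × 21.94 × 741/318.06 ≈ 102 Hz.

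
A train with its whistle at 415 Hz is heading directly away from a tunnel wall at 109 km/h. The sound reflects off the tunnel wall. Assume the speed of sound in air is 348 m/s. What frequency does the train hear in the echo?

109 km/h = 30.28 m/s.
The tunnel wall receives the sound from a moving source: f₁ = f₀ · v/(v + v_e) = 415 × 348/378.28 ≈ 382 Hz.
On the return leg the train is a moving observer: f₂ = f₁ · (v − v_e)/v = 382 × 317.72/348 ≈ 349 Hz.

349 Hz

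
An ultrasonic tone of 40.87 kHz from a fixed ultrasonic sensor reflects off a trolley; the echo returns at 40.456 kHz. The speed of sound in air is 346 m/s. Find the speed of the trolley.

1.76 m/s

Double Doppler shift off a moving reflector: f₂ = f₀ · (v + u)/(v − u) (u > 0 toward emitter).
Rearranging, u = v · (f₂ − f₀)/(f₂ + f₀) = 346 × -0.414/81.326 ≈ -1.76 m/s.
So the trolley is moving at 1.76 m/s away from the emitter.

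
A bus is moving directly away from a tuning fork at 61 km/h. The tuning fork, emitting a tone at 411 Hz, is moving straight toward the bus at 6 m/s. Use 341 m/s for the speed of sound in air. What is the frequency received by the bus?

61 km/h = 16.94 m/s.
Both move, so f' = f · (v − v_o)/(v − v_s).
f' = 411 × (341 − 16.94)/(341 − 6) = 411 × 324.06/335 ≈ 398 Hz.

398 Hz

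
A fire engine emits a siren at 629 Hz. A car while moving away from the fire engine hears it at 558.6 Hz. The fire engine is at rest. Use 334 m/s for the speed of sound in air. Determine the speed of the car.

37 m/s

f' = f · (v − v_o)/v ⇒ v_o = v · |f'/f − 1|.
v_o = 334 × |558.6/629 − 1| = 334 × 0.1119 ≈ 37 m/s.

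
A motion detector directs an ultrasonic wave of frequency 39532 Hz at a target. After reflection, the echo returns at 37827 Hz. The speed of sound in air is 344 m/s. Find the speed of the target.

7.6 m/s

Double Doppler shift off a moving reflector: f₂ = f₀ · (v + u)/(v − u) (u > 0 toward emitter).
Rearranging, u = v · (f₂ − f₀)/(f₂ + f₀) = 344 × -1705/77359 ≈ -7.6 m/s.
So the target is moving at 7.6 m/s away from the emitter.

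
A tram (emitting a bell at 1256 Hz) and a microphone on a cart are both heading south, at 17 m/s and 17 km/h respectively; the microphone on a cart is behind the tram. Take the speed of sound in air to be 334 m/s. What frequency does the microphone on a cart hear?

17 km/h = 4.722 m/s.
The microphone on a cart is behind, so the tram is moving away from it while the microphone on a cart is moving toward the tram.
General Doppler shift: f' = f · (v + v_o)/(v + v_s).
f' = 1256 × (334 + 4.722)/(334 + 17) = 1256 × 338.72/351 ≈ 1212 Hz.

1212 Hz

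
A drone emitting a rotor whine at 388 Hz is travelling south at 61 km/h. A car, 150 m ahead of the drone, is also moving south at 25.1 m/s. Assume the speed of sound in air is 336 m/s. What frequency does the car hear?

61 km/h = 16.94 m/s.
The car is ahead, so the drone is moving toward it while the car is moving away from the drone.
Both move, so f' = f · (v − v_o)/(v − v_s).
f' = 388 × (336 − 25.1)/(336 − 16.94) = 388 × 310.9/319.06 ≈ 378 Hz.

378 Hz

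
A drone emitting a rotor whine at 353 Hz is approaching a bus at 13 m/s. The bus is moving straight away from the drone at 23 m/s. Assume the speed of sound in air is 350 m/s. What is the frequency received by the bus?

With source approaching and observer receding, f' = f · (v − v_o)/(v − v_s).
f' = 353 × (350 − 23)/(350 − 13) = 353 × 327/337 ≈ 343 Hz.

343 Hz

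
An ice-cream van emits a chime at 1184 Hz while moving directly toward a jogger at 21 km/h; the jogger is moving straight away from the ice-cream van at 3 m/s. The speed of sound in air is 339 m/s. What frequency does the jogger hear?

1194 Hz

21 km/h = 5.833 m/s.
Both move, so f' = f · (v − v_o)/(v − v_s).
f' = 1184 × (339 − 3)/(339 − 5.833) = 1184 × 336/333.17 ≈ 1194 Hz.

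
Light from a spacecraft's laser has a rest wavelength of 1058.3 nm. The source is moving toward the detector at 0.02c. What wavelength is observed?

1037.3 nm

Relativistic Doppler for wavelength: λ' = λ₀ · √((1 − β)/(1 + β)).
λ' = 1058.3 × √(0.9800/1.0200) = 1058.3 × 0.98020 ≈ 1037.3 nm.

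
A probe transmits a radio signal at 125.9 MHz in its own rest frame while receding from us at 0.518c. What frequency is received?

70.9 MHz

Relativistic Doppler for frequency: f' = f₀ · √((1 − β)/(1 + β)).
f' = 125.9 × √(0.4820/1.5180) = 125.9 × 0.56349 ≈ 70.9 MHz.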